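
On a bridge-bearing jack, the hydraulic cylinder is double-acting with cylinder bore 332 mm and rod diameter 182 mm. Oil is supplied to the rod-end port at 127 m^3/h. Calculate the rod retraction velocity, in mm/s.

v ≈ 583 mm/s

Rod-side annular area A_ann = π/4 × (332² − 182²) = 60550 mm^2
Flow into the rod-end port fills the annular volume.
v = Q / A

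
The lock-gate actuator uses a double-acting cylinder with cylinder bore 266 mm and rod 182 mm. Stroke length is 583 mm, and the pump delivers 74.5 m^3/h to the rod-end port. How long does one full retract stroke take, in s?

t ≈ 0.833 s

Rod-side annular area A_ann = π/4 × (266² − 182²) = 29560 mm^2
Swept volume V = A × L; t = V / Q = A·L / Q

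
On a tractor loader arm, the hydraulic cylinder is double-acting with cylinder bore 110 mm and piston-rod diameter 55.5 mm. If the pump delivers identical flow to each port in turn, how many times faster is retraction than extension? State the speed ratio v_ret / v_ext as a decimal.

v_ret/v_ext ≈ 1.34

Cap-side area A_cap = π/4 × (110 mm)² = 9503 mm^2
Rod-side annular area A_ann = π/4 × (110² − 55.5²) = 7084 mm^2
For equal Q, v ∝ 1/A, so v_ret/v_ext = A_cap/A_ann.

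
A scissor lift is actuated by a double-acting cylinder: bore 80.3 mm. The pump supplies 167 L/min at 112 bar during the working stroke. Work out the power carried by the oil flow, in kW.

W ≈ 31.2 kW

Hydraulic power = P × Q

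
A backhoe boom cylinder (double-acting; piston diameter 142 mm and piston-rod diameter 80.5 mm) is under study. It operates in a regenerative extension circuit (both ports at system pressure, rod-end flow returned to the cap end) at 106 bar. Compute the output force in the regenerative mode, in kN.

F ≈ 53.9 kN

With equal pressure on both faces, forces on the annular region cancel; the net push is pressure × rod cross-section.
Rod cross-section A_rod = π/4 × (80.5 mm)² = 5090 mm^2
F = P × A_rod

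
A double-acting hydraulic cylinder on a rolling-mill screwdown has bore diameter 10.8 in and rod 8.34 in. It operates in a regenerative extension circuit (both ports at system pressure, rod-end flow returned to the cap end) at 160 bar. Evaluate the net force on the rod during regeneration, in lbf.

F ≈ 1.27e5 lbf

With equal pressure on both faces, forces on the annular region cancel; the net push is pressure × rod cross-section.
Rod cross-section A_rod = π/4 × (8.34 in)² = 54.63 in^2
F = P × A_rod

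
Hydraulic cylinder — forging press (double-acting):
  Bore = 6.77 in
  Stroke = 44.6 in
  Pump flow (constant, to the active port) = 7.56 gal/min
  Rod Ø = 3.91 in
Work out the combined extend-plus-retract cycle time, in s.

Cap-side area A_cap = π/4 × (6.77 in)² = 36.00 in^2
Rod-side annular area A_ann = π/4 × (6.77² − 3.91²) = 23.99 in^2
t_ext = A_cap·L/Q = 55.16 s
t_ret = A_ann·L/Q = 36.76 s
t_cycle = t_ext + t_ret

t ≈ 91.9 s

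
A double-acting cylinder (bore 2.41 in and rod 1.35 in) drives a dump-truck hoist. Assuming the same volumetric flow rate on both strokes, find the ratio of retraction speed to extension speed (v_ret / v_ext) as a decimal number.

v_ret/v_ext ≈ 1.46

Cap-side area A_cap = π/4 × (2.41 in)² = 4.562 in^2
Rod-side annular area A_ann = π/4 × (2.41² − 1.35²) = 3.130 in^2
For equal Q, v ∝ 1/A, so v_ret/v_ext = A_cap/A_ann.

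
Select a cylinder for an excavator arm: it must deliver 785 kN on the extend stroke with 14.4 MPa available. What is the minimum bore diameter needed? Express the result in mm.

D ≈ 263 mm

Extension force acts on the full piston face: F = P × (π/4)D².
D = √(4F / (πP)) = √(4 × 785 kN / (π × 14.4 MPa))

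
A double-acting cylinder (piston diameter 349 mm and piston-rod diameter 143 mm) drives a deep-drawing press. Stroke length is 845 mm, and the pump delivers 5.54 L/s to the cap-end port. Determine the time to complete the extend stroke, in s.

t ≈ 14.6 s

Cap-side area A_cap = π/4 × (349 mm)² = 95660 mm^2
Swept volume V = A × L; t = V / Q = A·L / Q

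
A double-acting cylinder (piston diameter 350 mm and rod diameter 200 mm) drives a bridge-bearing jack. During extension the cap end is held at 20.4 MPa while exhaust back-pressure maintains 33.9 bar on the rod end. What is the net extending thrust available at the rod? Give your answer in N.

Cap-side area A_cap = π/4 × (350 mm)² = 96210 mm^2
Rod-side annular area A_ann = π/4 × (350² − 200²) = 64800 mm^2
Net thrust = P_cap·A_cap − P_rod·A_ann = 1.963e6 N − 2.197e5 N

F ≈ 1.74e6 N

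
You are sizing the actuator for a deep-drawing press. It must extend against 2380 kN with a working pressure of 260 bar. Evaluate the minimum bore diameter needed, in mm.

Extension force acts on the full piston face: F = P × (π/4)D².
D = √(4F / (πP)) = √(4 × 2380 kN / (π × 260 bar))

D ≈ 341 mm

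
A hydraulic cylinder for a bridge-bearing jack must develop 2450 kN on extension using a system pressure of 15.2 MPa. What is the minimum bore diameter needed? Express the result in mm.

Extension force acts on the full piston face: F = P × (π/4)D².
D = √(4F / (πP)) = √(4 × 2450 kN / (π × 15.2 MPa))

D ≈ 453 mm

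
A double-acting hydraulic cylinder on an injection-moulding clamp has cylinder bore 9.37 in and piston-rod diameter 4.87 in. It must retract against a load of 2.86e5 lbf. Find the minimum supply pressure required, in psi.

Rod-side annular area A_ann = π/4 × (9.37² − 4.87²) = 50.33 in^2
Retraction: pressure acts on the annular area.
P = F / A = 2.86e5 lbf / A

P ≈ 5680 psi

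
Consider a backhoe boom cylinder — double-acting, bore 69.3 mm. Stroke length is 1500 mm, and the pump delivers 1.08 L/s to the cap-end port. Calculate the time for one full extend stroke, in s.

Cap-side area A_cap = π/4 × (69.3 mm)² = 3772 mm^2
Swept volume V = A × L; t = V / Q = A·L / Q

t ≈ 5.24 s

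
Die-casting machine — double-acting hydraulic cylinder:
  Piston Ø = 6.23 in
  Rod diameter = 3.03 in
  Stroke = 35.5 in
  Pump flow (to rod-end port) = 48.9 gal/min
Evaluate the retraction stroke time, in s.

Rod-side annular area A_ann = π/4 × (6.23² − 3.03²) = 23.27 in^2
Swept volume V = A × L; t = V / Q = A·L / Q

t ≈ 4.39 s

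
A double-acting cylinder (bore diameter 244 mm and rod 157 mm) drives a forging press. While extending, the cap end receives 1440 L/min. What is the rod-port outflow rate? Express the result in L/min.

Cap-side area A_cap = π/4 × (244 mm)² = 46760 mm^2
Rod-side annular area A_ann = π/4 × (244² − 157²) = 27400 mm^2
Piston speed v = Q_in/A_cap; rod-end outflow Q_out = v × A_ann = Q_in × A_ann/A_cap.

Q_out ≈ 844 L/min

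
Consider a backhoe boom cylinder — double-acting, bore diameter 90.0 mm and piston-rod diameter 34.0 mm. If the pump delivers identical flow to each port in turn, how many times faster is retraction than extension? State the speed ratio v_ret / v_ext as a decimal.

Cap-side area A_cap = π/4 × (90.0 mm)² = 6362 mm^2
Rod-side annular area A_ann = π/4 × (90.0² − 34.0²) = 5454 mm^2
For equal Q, v ∝ 1/A, so v_ret/v_ext = A_cap/A_ann.

v_ret/v_ext ≈ 1.17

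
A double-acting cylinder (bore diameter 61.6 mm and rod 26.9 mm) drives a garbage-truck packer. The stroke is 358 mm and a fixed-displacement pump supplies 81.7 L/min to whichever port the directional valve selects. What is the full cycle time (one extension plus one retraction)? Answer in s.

t ≈ 1.42 s

Cap-side area A_cap = π/4 × (61.6 mm)² = 2980 mm^2
Rod-side annular area A_ann = π/4 × (61.6² − 26.9²) = 2412 mm^2
t_ext = A_cap·L/Q = 0.7835 s
t_ret = A_ann·L/Q = 0.6341 s
t_cycle = t_ext + t_ret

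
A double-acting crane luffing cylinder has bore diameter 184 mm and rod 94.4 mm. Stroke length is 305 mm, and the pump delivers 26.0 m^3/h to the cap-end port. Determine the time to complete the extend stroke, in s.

Cap-side area A_cap = π/4 × (184 mm)² = 26590 mm^2
Swept volume V = A × L; t = V / Q = A·L / Q

t ≈ 1.12 s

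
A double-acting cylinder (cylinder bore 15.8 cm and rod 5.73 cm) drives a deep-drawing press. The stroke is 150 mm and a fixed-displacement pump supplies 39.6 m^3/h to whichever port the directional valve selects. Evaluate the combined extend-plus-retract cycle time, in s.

t ≈ 0.500 s

Cap-side area A_cap = π/4 × (15.8 cm)² = 196.1 cm^2
Rod-side annular area A_ann = π/4 × (15.8² − 5.73²) = 170.3 cm^2
t_ext = A_cap·L/Q = 0.2674 s
t_ret = A_ann·L/Q = 0.2322 s
t_cycle = t_ext + t_ret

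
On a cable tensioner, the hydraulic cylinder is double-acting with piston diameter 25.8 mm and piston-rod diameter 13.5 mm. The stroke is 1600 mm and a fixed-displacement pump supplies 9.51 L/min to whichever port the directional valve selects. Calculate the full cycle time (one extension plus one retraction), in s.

t ≈ 9.11 s

Cap-side area A_cap = π/4 × (25.8 mm)² = 522.8 mm^2
Rod-side annular area A_ann = π/4 × (25.8² − 13.5²) = 379.7 mm^2
t_ext = A_cap·L/Q = 5.277 s
t_ret = A_ann·L/Q = 3.832 s
t_cycle = t_ext + t_ret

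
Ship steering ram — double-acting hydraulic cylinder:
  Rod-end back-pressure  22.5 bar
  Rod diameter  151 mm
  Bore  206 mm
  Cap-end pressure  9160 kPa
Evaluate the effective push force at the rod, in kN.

Cap-side area A_cap = π/4 × (206 mm)² = 33330 mm^2
Rod-side annular area A_ann = π/4 × (206² − 151²) = 15420 mm^2
Net thrust = P_cap·A_cap − P_rod·A_ann = 305.3 kN − 34.70 kN

F ≈ 271 kN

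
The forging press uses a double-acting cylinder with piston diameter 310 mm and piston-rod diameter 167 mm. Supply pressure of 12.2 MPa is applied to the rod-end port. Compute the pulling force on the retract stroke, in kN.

Rod-side annular area A_ann = π/4 × (310² − 167²) = 53570 mm^2
On retraction the pressure acts on the annular area (bore minus rod).
F = P × A_ann

F ≈ 654 kN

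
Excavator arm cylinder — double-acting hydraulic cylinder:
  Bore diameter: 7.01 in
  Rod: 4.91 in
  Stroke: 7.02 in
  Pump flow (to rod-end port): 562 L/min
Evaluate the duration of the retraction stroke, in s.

t ≈ 0.241 s

Rod-side annular area A_ann = π/4 × (7.01² − 4.91²) = 19.66 in^2
Swept volume V = A × L; t = V / Q = A·L / Q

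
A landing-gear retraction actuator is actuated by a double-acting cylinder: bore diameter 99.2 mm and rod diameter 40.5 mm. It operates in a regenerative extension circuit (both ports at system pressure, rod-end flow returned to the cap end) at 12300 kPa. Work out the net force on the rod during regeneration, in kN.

F ≈ 15.8 kN

With equal pressure on both faces, forces on the annular region cancel; the net push is pressure × rod cross-section.
Rod cross-section A_rod = π/4 × (40.5 mm)² = 1288 mm^2
F = P × A_rod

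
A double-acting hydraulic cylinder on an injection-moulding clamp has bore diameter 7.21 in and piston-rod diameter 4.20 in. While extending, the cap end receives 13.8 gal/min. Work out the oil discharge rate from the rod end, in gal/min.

Cap-side area A_cap = π/4 × (7.21 in)² = 40.83 in^2
Rod-side annular area A_ann = π/4 × (7.21² − 4.20²) = 26.97 in^2
Piston speed v = Q_in/A_cap; rod-end outflow Q_out = v × A_ann = Q_in × A_ann/A_cap.

Q_out ≈ 9.12 gal/min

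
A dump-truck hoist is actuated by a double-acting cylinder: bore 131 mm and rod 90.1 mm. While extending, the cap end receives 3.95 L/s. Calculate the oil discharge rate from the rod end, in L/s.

Cap-side area A_cap = π/4 × (131 mm)² = 13480 mm^2
Rod-side annular area A_ann = π/4 × (131² − 90.1²) = 7102 mm^2
Piston speed v = Q_in/A_cap; rod-end outflow Q_out = v × A_ann = Q_in × A_ann/A_cap.

Q_out ≈ 2.08 L/s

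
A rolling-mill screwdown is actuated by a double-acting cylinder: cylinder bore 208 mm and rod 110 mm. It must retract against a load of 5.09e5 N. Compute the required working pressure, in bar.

P ≈ 208 bar

Rod-side annular area A_ann = π/4 × (208² − 110²) = 24480 mm^2
Retraction: pressure acts on the annular area.
P = F / A = 5.09e5 N / A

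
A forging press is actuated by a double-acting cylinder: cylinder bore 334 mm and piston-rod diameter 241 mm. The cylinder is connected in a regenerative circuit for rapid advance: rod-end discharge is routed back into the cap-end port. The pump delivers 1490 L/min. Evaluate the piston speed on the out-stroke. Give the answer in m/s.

v ≈ 0.544 m/s

In regeneration the rod-end outflow joins the pump flow into the cap end, so the net volume the pump must supply per unit advance equals the rod cross-section area.
Rod cross-section A_rod = π/4 × (241 mm)² = 45620 mm^2
v = Q_pump / A_rod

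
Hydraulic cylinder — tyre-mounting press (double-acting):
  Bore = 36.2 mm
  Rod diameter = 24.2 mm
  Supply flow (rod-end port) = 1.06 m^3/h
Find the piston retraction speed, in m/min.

Rod-side annular area A_ann = π/4 × (36.2² − 24.2²) = 569.3 mm^2
Flow into the rod-end port fills the annular volume.
v = Q / A

v ≈ 31.0 m/min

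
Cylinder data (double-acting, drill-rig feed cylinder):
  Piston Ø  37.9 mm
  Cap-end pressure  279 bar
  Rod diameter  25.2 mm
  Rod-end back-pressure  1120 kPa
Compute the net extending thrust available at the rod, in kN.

F ≈ 30.8 kN

Cap-side area A_cap = π/4 × (37.9 mm)² = 1128 mm^2
Rod-side annular area A_ann = π/4 × (37.9² − 25.2²) = 629.4 mm^2
Net thrust = P_cap·A_cap − P_rod·A_ann = 31.48 kN − 0.7049 kN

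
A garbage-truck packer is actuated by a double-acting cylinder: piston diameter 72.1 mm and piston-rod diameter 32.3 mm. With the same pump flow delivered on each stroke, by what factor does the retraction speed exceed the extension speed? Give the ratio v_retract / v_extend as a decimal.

Cap-side area A_cap = π/4 × (72.1 mm)² = 4083 mm^2
Rod-side annular area A_ann = π/4 × (72.1² − 32.3²) = 3263 mm^2
For equal Q, v ∝ 1/A, so v_ret/v_ext = A_cap/A_ann.

v_ret/v_ext ≈ 1.25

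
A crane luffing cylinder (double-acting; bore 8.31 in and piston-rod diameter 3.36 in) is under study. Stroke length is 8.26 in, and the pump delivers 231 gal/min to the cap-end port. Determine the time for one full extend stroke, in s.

Cap-side area A_cap = π/4 × (8.31 in)² = 54.24 in^2
Swept volume V = A × L; t = V / Q = A·L / Q

t ≈ 0.504 s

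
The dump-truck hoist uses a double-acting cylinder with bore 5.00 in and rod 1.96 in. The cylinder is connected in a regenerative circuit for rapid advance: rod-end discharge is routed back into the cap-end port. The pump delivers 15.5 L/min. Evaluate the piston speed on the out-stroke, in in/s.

In regeneration the rod-end outflow joins the pump flow into the cap end, so the net volume the pump must supply per unit advance equals the rod cross-section area.
Rod cross-section A_rod = π/4 × (1.96 in)² = 3.017 in^2
v = Q_pump / A_rod

v ≈ 5.22 in/s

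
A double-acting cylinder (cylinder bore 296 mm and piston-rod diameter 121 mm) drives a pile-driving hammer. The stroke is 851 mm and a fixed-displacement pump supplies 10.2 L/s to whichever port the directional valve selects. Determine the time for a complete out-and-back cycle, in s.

t ≈ 10.5 s

Cap-side area A_cap = π/4 × (296 mm)² = 68810 mm^2
Rod-side annular area A_ann = π/4 × (296² − 121²) = 57310 mm^2
t_ext = A_cap·L/Q = 5.741 s
t_ret = A_ann·L/Q = 4.782 s
t_cycle = t_ext + t_ret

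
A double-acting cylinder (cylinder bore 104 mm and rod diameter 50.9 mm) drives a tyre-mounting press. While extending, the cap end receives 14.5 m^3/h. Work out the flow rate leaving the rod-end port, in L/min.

Q_out ≈ 184 L/min

Cap-side area A_cap = π/4 × (104 mm)² = 8495 mm^2
Rod-side annular area A_ann = π/4 × (104² − 50.9²) = 6460 mm^2
Piston speed v = Q_in/A_cap; rod-end outflow Q_out = v × A_ann = Q_in × A_ann/A_cap.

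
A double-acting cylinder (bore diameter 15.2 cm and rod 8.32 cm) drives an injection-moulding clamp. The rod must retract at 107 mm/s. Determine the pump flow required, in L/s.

Q ≈ 1.36 L/s

Rod-side annular area A_ann = π/4 × (15.2² − 8.32²) = 127.1 cm^2
Q = A × v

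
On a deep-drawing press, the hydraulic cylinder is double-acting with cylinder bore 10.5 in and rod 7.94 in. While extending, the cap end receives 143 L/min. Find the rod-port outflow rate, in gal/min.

Q_out ≈ 16.2 gal/min

Cap-side area A_cap = π/4 × (10.5 in)² = 86.59 in^2
Rod-side annular area A_ann = π/4 × (10.5² − 7.94²) = 37.08 in^2
Piston speed v = Q_in/A_cap; rod-end outflow Q_out = v × A_ann = Q_in × A_ann/A_cap.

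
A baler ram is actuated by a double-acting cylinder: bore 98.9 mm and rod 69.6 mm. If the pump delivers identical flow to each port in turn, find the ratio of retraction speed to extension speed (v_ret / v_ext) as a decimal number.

Cap-side area A_cap = π/4 × (98.9 mm)² = 7682 mm^2
Rod-side annular area A_ann = π/4 × (98.9² − 69.6²) = 3878 mm^2
For equal Q, v ∝ 1/A, so v_ret/v_ext = A_cap/A_ann.

v_ret/v_ext ≈ 1.98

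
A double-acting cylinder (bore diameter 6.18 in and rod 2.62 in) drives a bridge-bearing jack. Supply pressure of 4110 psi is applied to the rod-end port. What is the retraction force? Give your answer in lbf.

Rod-side annular area A_ann = π/4 × (6.18² − 2.62²) = 24.60 in^2
On retraction the pressure acts on the annular area (bore minus rod).
F = P × A_ann

F ≈ 1.01e5 lbf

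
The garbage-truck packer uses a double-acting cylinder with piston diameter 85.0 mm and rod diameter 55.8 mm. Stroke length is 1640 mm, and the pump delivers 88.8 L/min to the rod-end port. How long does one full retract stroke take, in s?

t ≈ 3.58 s

Rod-side annular area A_ann = π/4 × (85.0² − 55.8²) = 3229 mm^2
Swept volume V = A × L; t = V / Q = A·L / Q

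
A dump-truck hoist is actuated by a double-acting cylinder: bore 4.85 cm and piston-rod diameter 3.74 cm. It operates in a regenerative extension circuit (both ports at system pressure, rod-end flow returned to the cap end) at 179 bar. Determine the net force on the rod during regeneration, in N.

With equal pressure on both faces, forces on the annular region cancel; the net push is pressure × rod cross-section.
Rod cross-section A_rod = π/4 × (3.74 cm)² = 10.99 cm^2
F = P × A_rod

F ≈ 19700 N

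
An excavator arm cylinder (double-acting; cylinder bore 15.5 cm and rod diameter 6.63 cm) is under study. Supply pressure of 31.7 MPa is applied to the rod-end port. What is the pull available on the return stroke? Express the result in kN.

F ≈ 489 kN

Rod-side annular area A_ann = π/4 × (15.5² − 6.63²) = 154.2 cm^2
On retraction the pressure acts on the annular area (bore minus rod).
F = P × A_ann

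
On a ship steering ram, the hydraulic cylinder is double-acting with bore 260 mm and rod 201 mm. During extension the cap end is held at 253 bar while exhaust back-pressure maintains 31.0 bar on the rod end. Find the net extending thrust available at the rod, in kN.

F ≈ 1280 kN

Cap-side area A_cap = π/4 × (260 mm)² = 53090 mm^2
Rod-side annular area A_ann = π/4 × (260² − 201²) = 21360 mm^2
Net thrust = P_cap·A_cap − P_rod·A_ann = 1343 kN − 66.22 kN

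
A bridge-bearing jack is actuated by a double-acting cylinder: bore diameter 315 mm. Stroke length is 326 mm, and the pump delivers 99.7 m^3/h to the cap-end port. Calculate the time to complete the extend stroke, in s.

Cap-side area A_cap = π/4 × (315 mm)² = 77930 mm^2
Swept volume V = A × L; t = V / Q = A·L / Q

t ≈ 0.917 s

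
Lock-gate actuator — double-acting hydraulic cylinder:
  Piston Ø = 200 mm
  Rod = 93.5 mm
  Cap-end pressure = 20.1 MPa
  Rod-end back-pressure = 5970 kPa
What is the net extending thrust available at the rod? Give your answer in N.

Cap-side area A_cap = π/4 × (200 mm)² = 31420 mm^2
Rod-side annular area A_ann = π/4 × (200² − 93.5²) = 24550 mm^2
Net thrust = P_cap·A_cap − P_rod·A_ann = 6.315e5 N − 1.466e5 N

F ≈ 4.85e5 N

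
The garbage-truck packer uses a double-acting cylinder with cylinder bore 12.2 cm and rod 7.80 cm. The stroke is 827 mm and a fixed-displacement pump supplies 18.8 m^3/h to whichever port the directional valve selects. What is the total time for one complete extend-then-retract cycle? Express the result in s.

Cap-side area A_cap = π/4 × (12.2 cm)² = 116.9 cm^2
Rod-side annular area A_ann = π/4 × (12.2² − 7.80²) = 69.12 cm^2
t_ext = A_cap·L/Q = 1.851 s
t_ret = A_ann·L/Q = 1.095 s
t_cycle = t_ext + t_ret

t ≈ 2.95 s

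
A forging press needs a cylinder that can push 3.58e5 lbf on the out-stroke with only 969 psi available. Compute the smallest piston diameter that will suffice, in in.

Extension force acts on the full piston face: F = P × (π/4)D².
D = √(4F / (πP)) = √(4 × 3.58e5 lbf / (π × 969 psi))

D ≈ 21.7 in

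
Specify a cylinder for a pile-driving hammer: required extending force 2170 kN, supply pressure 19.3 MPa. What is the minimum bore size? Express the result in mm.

Extension force acts on the full piston face: F = P × (π/4)D².
D = √(4F / (πP)) = √(4 × 2170 kN / (π × 19.3 MPa))

D ≈ 378 mm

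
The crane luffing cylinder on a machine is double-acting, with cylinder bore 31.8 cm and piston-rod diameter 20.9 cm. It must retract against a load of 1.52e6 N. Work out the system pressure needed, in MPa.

Rod-side annular area A_ann = π/4 × (31.8² − 20.9²) = 451.2 cm^2
Retraction: pressure acts on the annular area.
P = F / A = 1.52e6 N / A

P ≈ 33.7 MPa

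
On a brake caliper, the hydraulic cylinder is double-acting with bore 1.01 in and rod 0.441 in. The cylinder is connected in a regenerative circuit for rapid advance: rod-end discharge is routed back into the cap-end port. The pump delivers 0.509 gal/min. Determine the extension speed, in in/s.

v ≈ 12.8 in/s

In regeneration the rod-end outflow joins the pump flow into the cap end, so the net volume the pump must supply per unit advance equals the rod cross-section area.
Rod cross-section A_rod = π/4 × (0.441 in)² = 0.1527 in^2
v = Q_pump / A_rod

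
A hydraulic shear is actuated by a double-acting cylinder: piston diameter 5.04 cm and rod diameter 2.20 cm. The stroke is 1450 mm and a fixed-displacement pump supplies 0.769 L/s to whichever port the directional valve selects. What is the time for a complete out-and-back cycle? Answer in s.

t ≈ 6.81 s

Cap-side area A_cap = π/4 × (5.04 cm)² = 19.95 cm^2
Rod-side annular area A_ann = π/4 × (5.04² − 2.20²) = 16.15 cm^2
t_ext = A_cap·L/Q = 3.762 s
t_ret = A_ann·L/Q = 3.045 s
t_cycle = t_ext + t_ret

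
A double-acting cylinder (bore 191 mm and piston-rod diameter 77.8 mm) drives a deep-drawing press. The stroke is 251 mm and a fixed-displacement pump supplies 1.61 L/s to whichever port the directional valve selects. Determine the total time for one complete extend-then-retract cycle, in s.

Cap-side area A_cap = π/4 × (191 mm)² = 28650 mm^2
Rod-side annular area A_ann = π/4 × (191² − 77.8²) = 23900 mm^2
t_ext = A_cap·L/Q = 4.467 s
t_ret = A_ann·L/Q = 3.726 s
t_cycle = t_ext + t_ret

t ≈ 8.19 s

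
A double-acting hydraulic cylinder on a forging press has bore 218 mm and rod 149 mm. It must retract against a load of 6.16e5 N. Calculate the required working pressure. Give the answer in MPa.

P ≈ 31.0 MPa

Rod-side annular area A_ann = π/4 × (218² − 149²) = 19890 mm^2
Retraction: pressure acts on the annular area.
P = F / A = 6.16e5 N / A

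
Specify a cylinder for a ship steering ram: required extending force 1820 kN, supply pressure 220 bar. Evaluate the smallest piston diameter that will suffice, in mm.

D ≈ 325 mm

Extension force acts on the full piston face: F = P × (π/4)D².
D = √(4F / (πP)) = √(4 × 1820 kN / (π × 220 bar))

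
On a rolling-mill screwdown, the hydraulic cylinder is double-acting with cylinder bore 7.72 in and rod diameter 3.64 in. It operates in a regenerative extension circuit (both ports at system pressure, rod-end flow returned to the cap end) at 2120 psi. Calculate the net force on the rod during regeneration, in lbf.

With equal pressure on both faces, forces on the annular region cancel; the net push is pressure × rod cross-section.
Rod cross-section A_rod = π/4 × (3.64 in)² = 10.41 in^2
F = P × A_rod

F ≈ 22100 lbf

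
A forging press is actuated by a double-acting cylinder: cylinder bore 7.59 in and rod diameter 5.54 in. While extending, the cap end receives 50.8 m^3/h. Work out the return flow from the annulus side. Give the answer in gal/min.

Q_out ≈ 105 gal/min

Cap-side area A_cap = π/4 × (7.59 in)² = 45.25 in^2
Rod-side annular area A_ann = π/4 × (7.59² − 5.54²) = 21.14 in^2
Piston speed v = Q_in/A_cap; rod-end outflow Q_out = v × A_ann = Q_in × A_ann/A_cap.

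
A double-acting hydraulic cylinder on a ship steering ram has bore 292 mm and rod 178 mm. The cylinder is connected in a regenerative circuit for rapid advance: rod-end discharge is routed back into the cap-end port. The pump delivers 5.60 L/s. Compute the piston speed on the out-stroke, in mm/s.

v ≈ 225 mm/s

In regeneration the rod-end outflow joins the pump flow into the cap end, so the net volume the pump must supply per unit advance equals the rod cross-section area.
Rod cross-section A_rod = π/4 × (178 mm)² = 24880 mm^2
v = Q_pump / A_rod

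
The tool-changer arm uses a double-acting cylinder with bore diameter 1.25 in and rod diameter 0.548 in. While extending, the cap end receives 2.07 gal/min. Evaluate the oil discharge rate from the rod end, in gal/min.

Q_out ≈ 1.67 gal/min

Cap-side area A_cap = π/4 × (1.25 in)² = 1.227 in^2
Rod-side annular area A_ann = π/4 × (1.25² − 0.548²) = 0.9913 in^2
Piston speed v = Q_in/A_cap; rod-end outflow Q_out = v × A_ann = Q_in × A_ann/A_cap.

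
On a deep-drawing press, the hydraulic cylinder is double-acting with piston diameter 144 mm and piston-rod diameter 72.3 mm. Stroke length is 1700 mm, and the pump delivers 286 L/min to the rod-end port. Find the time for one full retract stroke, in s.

Rod-side annular area A_ann = π/4 × (144² − 72.3²) = 12180 mm^2
Swept volume V = A × L; t = V / Q = A·L / Q

t ≈ 4.34 s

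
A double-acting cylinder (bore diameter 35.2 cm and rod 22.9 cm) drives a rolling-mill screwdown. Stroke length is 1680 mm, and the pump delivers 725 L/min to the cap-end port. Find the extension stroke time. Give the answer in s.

Cap-side area A_cap = π/4 × (35.2 cm)² = 973.1 cm^2
Swept volume V = A × L; t = V / Q = A·L / Q

t ≈ 13.5 s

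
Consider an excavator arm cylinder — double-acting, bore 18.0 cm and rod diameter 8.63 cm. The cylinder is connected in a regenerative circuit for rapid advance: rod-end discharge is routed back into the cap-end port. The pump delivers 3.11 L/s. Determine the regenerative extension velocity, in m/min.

v ≈ 31.9 m/min

In regeneration the rod-end outflow joins the pump flow into the cap end, so the net volume the pump must supply per unit advance equals the rod cross-section area.
Rod cross-section A_rod = π/4 × (8.63 cm)² = 58.49 cm^2
v = Q_pump / A_rod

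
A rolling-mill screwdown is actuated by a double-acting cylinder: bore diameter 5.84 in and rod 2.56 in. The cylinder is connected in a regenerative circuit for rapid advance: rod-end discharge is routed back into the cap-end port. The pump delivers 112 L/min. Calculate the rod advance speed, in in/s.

In regeneration the rod-end outflow joins the pump flow into the cap end, so the net volume the pump must supply per unit advance equals the rod cross-section area.
Rod cross-section A_rod = π/4 × (2.56 in)² = 5.147 in^2
v = Q_pump / A_rod

v ≈ 22.1 in/s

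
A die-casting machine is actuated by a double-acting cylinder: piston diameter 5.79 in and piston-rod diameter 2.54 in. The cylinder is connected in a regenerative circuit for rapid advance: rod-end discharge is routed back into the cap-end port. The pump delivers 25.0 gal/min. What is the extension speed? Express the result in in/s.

v ≈ 19.0 in/s

In regeneration the rod-end outflow joins the pump flow into the cap end, so the net volume the pump must supply per unit advance equals the rod cross-section area.
Rod cross-section A_rod = π/4 × (2.54 in)² = 5.067 in^2
v = Q_pump / A_rod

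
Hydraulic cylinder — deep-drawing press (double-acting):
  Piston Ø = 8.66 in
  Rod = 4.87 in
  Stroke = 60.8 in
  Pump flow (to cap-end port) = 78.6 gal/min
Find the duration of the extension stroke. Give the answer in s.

t ≈ 11.8 s

Cap-side area A_cap = π/4 × (8.66 in)² = 58.90 in^2
Swept volume V = A × L; t = V / Q = A·L / Q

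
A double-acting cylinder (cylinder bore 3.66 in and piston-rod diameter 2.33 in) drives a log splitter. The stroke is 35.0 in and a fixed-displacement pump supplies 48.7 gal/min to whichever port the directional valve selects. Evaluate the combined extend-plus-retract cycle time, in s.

Cap-side area A_cap = π/4 × (3.66 in)² = 10.52 in^2
Rod-side annular area A_ann = π/4 × (3.66² − 2.33²) = 6.257 in^2
t_ext = A_cap·L/Q = 1.964 s
t_ret = A_ann·L/Q = 1.168 s
t_cycle = t_ext + t_ret

t ≈ 3.13 s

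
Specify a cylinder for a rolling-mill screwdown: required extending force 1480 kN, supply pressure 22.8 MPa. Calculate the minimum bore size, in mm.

D ≈ 287 mm

Extension force acts on the full piston face: F = P × (π/4)D².
D = √(4F / (πP)) = √(4 × 1480 kN / (π × 22.8 MPa))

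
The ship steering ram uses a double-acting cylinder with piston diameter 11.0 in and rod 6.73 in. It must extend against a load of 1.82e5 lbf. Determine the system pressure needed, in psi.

Cap-side area A_cap = π/4 × (11.0 in)² = 95.03 in^2
P = F / A = 1.82e5 lbf / A

P ≈ 1920 psi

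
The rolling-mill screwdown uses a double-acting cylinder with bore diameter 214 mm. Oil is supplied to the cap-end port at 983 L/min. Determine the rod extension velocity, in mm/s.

Cap-side area A_cap = π/4 × (214 mm)² = 35970 mm^2
v = Q / A

v ≈ 455 mm/s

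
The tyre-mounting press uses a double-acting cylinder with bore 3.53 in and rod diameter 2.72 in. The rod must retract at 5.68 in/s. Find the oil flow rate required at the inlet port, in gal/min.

Q ≈ 5.87 gal/min

Rod-side annular area A_ann = π/4 × (3.53² − 2.72²) = 3.976 in^2
Q = A × v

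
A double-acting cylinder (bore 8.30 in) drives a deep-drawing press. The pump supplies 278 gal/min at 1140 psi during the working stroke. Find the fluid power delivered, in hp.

Hydraulic power = P × Q

W ≈ 185 hp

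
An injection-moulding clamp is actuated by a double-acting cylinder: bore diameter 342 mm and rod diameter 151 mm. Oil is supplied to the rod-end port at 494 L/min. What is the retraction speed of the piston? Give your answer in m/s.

v ≈ 0.111 m/s

Rod-side annular area A_ann = π/4 × (342² − 151²) = 73960 mm^2
Flow into the rod-end port fills the annular volume.
v = Q / A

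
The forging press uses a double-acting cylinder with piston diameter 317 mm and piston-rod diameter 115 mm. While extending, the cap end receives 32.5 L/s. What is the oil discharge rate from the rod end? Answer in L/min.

Cap-side area A_cap = π/4 × (317 mm)² = 78920 mm^2
Rod-side annular area A_ann = π/4 × (317² − 115²) = 68540 mm^2
Piston speed v = Q_in/A_cap; rod-end outflow Q_out = v × A_ann = Q_in × A_ann/A_cap.

Q_out ≈ 1690 L/min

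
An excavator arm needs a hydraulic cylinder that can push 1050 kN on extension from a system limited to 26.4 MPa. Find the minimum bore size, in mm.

D ≈ 225 mm

Extension force acts on the full piston face: F = P × (π/4)D².
D = √(4F / (πP)) = √(4 × 1050 kN / (π × 26.4 MPa))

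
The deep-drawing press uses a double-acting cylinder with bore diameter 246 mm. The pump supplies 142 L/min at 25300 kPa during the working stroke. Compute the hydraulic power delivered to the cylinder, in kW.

Hydraulic power = P × Q

W ≈ 59.9 kW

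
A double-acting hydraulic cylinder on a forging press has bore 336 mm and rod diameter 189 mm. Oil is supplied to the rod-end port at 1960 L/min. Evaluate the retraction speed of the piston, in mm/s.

v ≈ 539 mm/s

Rod-side annular area A_ann = π/4 × (336² − 189²) = 60610 mm^2
Flow into the rod-end port fills the annular volume.
v = Q / A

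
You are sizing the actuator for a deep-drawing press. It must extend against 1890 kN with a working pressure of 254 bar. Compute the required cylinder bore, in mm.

Extension force acts on the full piston face: F = P × (π/4)D².
D = √(4F / (πP)) = √(4 × 1890 kN / (π × 254 bar))

D ≈ 308 mm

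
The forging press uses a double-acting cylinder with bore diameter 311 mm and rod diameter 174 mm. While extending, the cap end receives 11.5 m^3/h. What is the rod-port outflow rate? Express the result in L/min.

Q_out ≈ 132 L/min

Cap-side area A_cap = π/4 × (311 mm)² = 75960 mm^2
Rod-side annular area A_ann = π/4 × (311² − 174²) = 52190 mm^2
Piston speed v = Q_in/A_cap; rod-end outflow Q_out = v × A_ann = Q_in × A_ann/A_cap.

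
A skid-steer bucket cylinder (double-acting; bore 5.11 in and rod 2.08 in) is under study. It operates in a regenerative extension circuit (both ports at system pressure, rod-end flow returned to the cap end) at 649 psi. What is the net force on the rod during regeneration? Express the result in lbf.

F ≈ 2210 lbf

With equal pressure on both faces, forces on the annular region cancel; the net push is pressure × rod cross-section.
Rod cross-section A_rod = π/4 × (2.08 in)² = 3.398 in^2
F = P × A_rod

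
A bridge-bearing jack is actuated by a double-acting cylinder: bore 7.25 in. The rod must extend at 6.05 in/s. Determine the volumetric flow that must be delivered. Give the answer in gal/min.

Q ≈ 64.9 gal/min

Cap-side area A_cap = π/4 × (7.25 in)² = 41.28 in^2
Q = A × v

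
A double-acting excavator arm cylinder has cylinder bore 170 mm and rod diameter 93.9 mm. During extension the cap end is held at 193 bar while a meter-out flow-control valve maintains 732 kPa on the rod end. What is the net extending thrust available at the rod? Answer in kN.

Cap-side area A_cap = π/4 × (170 mm)² = 22700 mm^2
Rod-side annular area A_ann = π/4 × (170² − 93.9²) = 15770 mm^2
Net thrust = P_cap·A_cap − P_rod·A_ann = 438.1 kN − 11.55 kN

F ≈ 427 kN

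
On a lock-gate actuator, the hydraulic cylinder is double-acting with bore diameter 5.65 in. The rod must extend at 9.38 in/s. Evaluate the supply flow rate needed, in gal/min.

Q ≈ 61.1 gal/min

Cap-side area A_cap = π/4 × (5.65 in)² = 25.07 in^2
Q = A × v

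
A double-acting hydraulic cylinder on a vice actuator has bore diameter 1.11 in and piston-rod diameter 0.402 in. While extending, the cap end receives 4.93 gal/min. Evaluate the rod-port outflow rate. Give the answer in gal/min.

Q_out ≈ 4.28 gal/min

Cap-side area A_cap = π/4 × (1.11 in)² = 0.9677 in^2
Rod-side annular area A_ann = π/4 × (1.11² − 0.402²) = 0.8408 in^2
Piston speed v = Q_in/A_cap; rod-end outflow Q_out = v × A_ann = Q_in × A_ann/A_cap.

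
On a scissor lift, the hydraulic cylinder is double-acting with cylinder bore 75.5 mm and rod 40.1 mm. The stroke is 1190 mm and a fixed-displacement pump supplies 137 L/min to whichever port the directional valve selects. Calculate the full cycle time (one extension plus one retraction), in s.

Cap-side area A_cap = π/4 × (75.5 mm)² = 4477 mm^2
Rod-side annular area A_ann = π/4 × (75.5² − 40.1²) = 3214 mm^2
t_ext = A_cap·L/Q = 2.333 s
t_ret = A_ann·L/Q = 1.675 s
t_cycle = t_ext + t_ret

t ≈ 4.01 s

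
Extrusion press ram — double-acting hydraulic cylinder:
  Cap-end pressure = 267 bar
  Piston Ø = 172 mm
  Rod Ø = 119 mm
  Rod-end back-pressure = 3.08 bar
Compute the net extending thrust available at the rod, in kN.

Cap-side area A_cap = π/4 × (172 mm)² = 23240 mm^2
Rod-side annular area A_ann = π/4 × (172² − 119²) = 12110 mm^2
Net thrust = P_cap·A_cap − P_rod·A_ann = 620.4 kN − 3.731 kN

F ≈ 617 kN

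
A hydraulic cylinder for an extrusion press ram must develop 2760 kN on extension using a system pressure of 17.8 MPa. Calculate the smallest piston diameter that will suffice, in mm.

D ≈ 444 mm

Extension force acts on the full piston face: F = P × (π/4)D².
D = √(4F / (πP)) = √(4 × 2760 kN / (π × 17.8 MPa))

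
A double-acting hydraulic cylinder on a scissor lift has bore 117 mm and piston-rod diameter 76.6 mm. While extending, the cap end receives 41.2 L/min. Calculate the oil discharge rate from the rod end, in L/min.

Cap-side area A_cap = π/4 × (117 mm)² = 10750 mm^2
Rod-side annular area A_ann = π/4 × (117² − 76.6²) = 6143 mm^2
Piston speed v = Q_in/A_cap; rod-end outflow Q_out = v × A_ann = Q_in × A_ann/A_cap.

Q_out ≈ 23.5 L/min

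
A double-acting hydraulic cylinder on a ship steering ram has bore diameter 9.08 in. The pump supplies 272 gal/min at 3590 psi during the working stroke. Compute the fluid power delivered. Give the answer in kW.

Hydraulic power = P × Q

W ≈ 425 kW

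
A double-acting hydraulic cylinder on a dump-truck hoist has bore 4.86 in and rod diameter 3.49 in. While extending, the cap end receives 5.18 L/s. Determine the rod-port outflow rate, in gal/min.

Q_out ≈ 39.8 gal/min

Cap-side area A_cap = π/4 × (4.86 in)² = 18.55 in^2
Rod-side annular area A_ann = π/4 × (4.86² − 3.49²) = 8.985 in^2
Piston speed v = Q_in/A_cap; rod-end outflow Q_out = v × A_ann = Q_in × A_ann/A_cap.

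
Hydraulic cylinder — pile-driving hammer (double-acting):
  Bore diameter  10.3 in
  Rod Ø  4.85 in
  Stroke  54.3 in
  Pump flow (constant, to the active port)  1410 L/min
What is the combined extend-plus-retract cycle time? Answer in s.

Cap-side area A_cap = π/4 × (10.3 in)² = 83.32 in^2
Rod-side annular area A_ann = π/4 × (10.3² − 4.85²) = 64.85 in^2
t_ext = A_cap·L/Q = 3.155 s
t_ret = A_ann·L/Q = 2.455 s
t_cycle = t_ext + t_ret

t ≈ 5.61 s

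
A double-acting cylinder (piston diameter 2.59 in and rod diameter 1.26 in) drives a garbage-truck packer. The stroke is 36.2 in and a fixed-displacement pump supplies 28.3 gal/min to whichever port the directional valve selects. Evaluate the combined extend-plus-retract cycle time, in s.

Cap-side area A_cap = π/4 × (2.59 in)² = 5.269 in^2
Rod-side annular area A_ann = π/4 × (2.59² − 1.26²) = 4.022 in^2
t_ext = A_cap·L/Q = 1.750 s
t_ret = A_ann·L/Q = 1.336 s
t_cycle = t_ext + t_ret

t ≈ 3.09 s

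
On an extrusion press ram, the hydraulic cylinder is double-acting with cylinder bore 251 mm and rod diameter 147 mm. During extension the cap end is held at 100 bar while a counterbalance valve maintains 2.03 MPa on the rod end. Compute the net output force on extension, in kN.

F ≈ 429 kN

Cap-side area A_cap = π/4 × (251 mm)² = 49480 mm^2
Rod-side annular area A_ann = π/4 × (251² − 147²) = 32510 mm^2
Net thrust = P_cap·A_cap − P_rod·A_ann = 494.8 kN − 65.99 kN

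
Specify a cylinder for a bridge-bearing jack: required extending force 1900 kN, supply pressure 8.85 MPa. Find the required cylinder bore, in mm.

D ≈ 523 mm

Extension force acts on the full piston face: F = P × (π/4)D².
D = √(4F / (πP)) = √(4 × 1900 kN / (π × 8.85 MPa))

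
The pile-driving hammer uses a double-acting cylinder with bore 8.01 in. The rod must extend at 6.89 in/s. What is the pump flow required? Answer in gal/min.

Cap-side area A_cap = π/4 × (8.01 in)² = 50.39 in^2
Q = A × v

Q ≈ 90.2 gal/min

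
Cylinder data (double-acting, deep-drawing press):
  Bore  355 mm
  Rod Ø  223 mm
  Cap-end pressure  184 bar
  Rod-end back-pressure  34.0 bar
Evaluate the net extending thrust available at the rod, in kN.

F ≈ 1620 kN

Cap-side area A_cap = π/4 × (355 mm)² = 98980 mm^2
Rod-side annular area A_ann = π/4 × (355² − 223²) = 59920 mm^2
Net thrust = P_cap·A_cap − P_rod·A_ann = 1821 kN − 203.7 kN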